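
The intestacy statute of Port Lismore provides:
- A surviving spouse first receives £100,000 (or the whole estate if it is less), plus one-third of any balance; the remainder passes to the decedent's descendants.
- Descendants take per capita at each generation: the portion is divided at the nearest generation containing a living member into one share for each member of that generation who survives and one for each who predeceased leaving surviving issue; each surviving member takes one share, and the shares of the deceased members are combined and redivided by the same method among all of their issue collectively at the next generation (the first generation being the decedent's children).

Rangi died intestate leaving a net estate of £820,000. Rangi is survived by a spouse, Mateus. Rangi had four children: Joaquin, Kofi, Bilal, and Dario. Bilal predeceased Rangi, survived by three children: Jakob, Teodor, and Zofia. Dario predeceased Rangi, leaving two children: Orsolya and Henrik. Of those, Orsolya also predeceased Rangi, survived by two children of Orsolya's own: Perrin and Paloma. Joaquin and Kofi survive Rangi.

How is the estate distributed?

Mateus first takes £100,000, leaving a balance of £720,000. Mateus then takes one-third of the balance (£240,000), for a total of £340,000. The remaining £480,000 passes to the descendants.
The descendants' portion (£480,000) is divided at the children's generation into 4 shares of £120,000. Joaquin and Kofi each take £120,000. The 2 shares of the deceased (Bilal and Dario) are combined into a pool of £240,000.
That pool (£240,000) is divided at the grandchildren's generation into 5 shares of £48,000. Jakob, Teodor, Zofia, and Henrik each take £48,000. The remaining share for the deceased Orsolya (£48,000) is carried to the next generation.
That pool (£48,000) is divided at the great-grandchildren's generation equally among Perrin and Paloma: £24,000 each.

Mateus: £340,000; Joaquin: £120,000; Kofi: £120,000; Jakob: £48,000; Teodor: £48,000; Zofia: £48,000; Perrin: £24,000; Paloma: £24,000; Henrik: £48,000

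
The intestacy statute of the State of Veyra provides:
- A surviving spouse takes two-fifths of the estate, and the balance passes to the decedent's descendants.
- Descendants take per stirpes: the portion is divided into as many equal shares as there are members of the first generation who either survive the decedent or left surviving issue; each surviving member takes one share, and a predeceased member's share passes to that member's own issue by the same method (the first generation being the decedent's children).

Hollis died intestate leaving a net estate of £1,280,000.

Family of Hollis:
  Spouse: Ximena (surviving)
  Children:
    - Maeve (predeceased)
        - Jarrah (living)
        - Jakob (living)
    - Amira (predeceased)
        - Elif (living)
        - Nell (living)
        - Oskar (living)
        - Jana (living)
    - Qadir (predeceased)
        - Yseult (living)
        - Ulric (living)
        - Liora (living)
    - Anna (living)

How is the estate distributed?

Ximena: £512,000; Jarrah: £96,000; Jakob: £96,000; Elif: £48,000; Nell: £48,000; Oskar: £48,000; Jana: £48,000; Yseult: £64,000; Ulric: £64,000; Liora: £64,000; Anna: £192,000

Ximena takes two-fifths of £1,280,000 = £512,000. The remaining £768,000 passes to the descendants.
The descendants' portion (£768,000) is divided into 4 shares of £192,000: Anna takes £192,000; Maeve's £192,000 share passes to Maeve's issue; Amira's £192,000 share passes to Amira's issue; Qadir's £192,000 share passes to Qadir's issue.
Maeve's share (£192,000) is divided into 2 shares of £96,000: Jarrah and Jakob each take £96,000.
Amira's share (£192,000) is divided into 4 shares of £48,000: Elif, Nell, Oskar, and Jana each take £48,000.
Qadir's share (£192,000) is divided into 3 shares of £64,000: Yseult, Ulric, and Liora each take £64,000.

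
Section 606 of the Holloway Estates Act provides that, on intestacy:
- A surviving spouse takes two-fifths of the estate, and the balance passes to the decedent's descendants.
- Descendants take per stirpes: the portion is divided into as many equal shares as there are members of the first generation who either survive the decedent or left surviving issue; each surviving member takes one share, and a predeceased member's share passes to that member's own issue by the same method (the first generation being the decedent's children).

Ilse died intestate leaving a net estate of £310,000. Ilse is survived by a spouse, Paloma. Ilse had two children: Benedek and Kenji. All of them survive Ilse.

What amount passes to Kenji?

Kenji receives £93,000.

Paloma takes two-fifths of £310,000 = £124,000. The remaining £186,000 passes to the descendants.
The descendants' portion (£186,000) is divided into 2 shares of £93,000: Benedek and Kenji each take £93,000.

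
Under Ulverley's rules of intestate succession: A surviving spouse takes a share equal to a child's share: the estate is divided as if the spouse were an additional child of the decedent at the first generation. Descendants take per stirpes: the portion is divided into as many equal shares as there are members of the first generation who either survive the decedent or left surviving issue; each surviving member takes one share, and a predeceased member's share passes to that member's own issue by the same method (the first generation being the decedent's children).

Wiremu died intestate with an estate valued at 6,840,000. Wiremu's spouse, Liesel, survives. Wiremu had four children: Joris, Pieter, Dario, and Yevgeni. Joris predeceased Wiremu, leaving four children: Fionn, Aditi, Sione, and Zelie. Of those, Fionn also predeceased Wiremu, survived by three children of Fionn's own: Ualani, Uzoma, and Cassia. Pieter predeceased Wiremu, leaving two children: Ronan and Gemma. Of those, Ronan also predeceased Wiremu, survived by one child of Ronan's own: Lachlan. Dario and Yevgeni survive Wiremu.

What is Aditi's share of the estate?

Aditi receives 342,000.

The spouse counts as an additional share at the children's level, so there are 5 primary shares of 1,368,000. Liesel takes one such share (1,368,000).
The children's combined portion (5,472,000) is divided into 4 shares of 1,368,000: Dario and Yevgeni each take 1,368,000; Joris's 1,368,000 share passes to Joris's issue; Pieter's 1,368,000 share passes to Pieter's issue.
Joris's share (1,368,000) is divided into 4 shares of 342,000: Aditi, Sione, and Zelie each take 342,000; Fionn's 342,000 share passes to Fionn's issue.
Fionn's share (342,000) is divided into 3 shares of 114,000: Ualani, Uzoma, and Cassia each take 114,000.
Pieter's share (1,368,000) is divided into 2 shares of 684,000: Gemma takes 684,000; Ronan's 684,000 share passes to Ronan's issue.
Ronan's share (684,000) passes entirely to Lachlan.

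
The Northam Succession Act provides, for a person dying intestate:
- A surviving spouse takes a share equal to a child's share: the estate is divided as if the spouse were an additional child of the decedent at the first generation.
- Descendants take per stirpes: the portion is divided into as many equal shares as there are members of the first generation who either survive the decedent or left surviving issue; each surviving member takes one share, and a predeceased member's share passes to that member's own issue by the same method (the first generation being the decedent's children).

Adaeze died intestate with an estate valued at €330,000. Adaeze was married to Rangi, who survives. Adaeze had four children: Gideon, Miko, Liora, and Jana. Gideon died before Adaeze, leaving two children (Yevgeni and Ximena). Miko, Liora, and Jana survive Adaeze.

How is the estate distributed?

The spouse counts as an additional share at the children's level, so there are 5 primary shares of €66,000. Rangi takes one such share (€66,000).
The children's combined portion (€264,000) is divided into 4 shares of €66,000: Miko, Liora, and Jana each take €66,000; Gideon's €66,000 share passes to Gideon's issue.
Gideon's share (€66,000) is divided into 2 shares of €33,000: Yevgeni and Ximena each take €33,000.

Rangi: €66,000; Yevgeni: €33,000; Ximena: €33,000; Miko: €66,000; Liora: €66,000; Jana: €66,000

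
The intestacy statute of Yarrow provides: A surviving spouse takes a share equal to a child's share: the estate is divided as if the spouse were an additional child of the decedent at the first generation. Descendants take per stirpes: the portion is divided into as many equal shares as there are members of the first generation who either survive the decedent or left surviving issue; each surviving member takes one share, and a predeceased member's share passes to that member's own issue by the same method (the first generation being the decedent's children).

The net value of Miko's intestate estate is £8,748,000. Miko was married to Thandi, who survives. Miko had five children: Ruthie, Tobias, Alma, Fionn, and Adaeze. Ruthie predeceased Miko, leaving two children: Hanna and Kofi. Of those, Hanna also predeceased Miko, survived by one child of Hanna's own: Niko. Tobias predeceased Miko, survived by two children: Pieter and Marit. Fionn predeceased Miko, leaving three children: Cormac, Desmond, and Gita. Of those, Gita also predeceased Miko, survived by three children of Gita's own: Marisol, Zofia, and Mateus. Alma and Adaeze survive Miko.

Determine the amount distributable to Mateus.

The spouse counts as an additional share at the children's level, so there are 6 primary shares of £1,458,000. Thandi takes one such share (£1,458,000).
The children's combined portion (£7,290,000) is divided into 5 shares of £1,458,000: Alma and Adaeze each take £1,458,000; Ruthie's £1,458,000 share passes to Ruthie's issue; Tobias's £1,458,000 share passes to Tobias's issue; Fionn's £1,458,000 share passes to Fionn's issue.
Ruthie's share (£1,458,000) is divided into 2 shares of £729,000: Kofi takes £729,000; Hanna's £729,000 share passes to Hanna's issue.
Hanna's share (£729,000) passes entirely to Niko.
Tobias's share (£1,458,000) is divided into 2 shares of £729,000: Pieter and Marit each take £729,000.
Fionn's share (£1,458,000) is divided into 3 shares of £486,000: Cormac and Desmond each take £486,000; Gita's £486,000 share passes to Gita's issue.
Gita's share (£486,000) is divided into 3 shares of £162,000: Marisol, Zofia, and Mateus each take £162,000.

Mateus receives £162,000.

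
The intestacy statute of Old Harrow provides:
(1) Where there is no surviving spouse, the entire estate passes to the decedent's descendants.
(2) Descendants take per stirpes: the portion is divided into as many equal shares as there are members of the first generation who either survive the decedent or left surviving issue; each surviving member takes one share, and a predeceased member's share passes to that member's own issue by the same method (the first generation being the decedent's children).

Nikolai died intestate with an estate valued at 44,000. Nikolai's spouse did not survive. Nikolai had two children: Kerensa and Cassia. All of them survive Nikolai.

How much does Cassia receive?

Cassia receives 22,000.

The entire 44,000 passes to the descendants.
That amount (44,000) is divided into 2 shares of 22,000: Kerensa and Cassia each take 22,000.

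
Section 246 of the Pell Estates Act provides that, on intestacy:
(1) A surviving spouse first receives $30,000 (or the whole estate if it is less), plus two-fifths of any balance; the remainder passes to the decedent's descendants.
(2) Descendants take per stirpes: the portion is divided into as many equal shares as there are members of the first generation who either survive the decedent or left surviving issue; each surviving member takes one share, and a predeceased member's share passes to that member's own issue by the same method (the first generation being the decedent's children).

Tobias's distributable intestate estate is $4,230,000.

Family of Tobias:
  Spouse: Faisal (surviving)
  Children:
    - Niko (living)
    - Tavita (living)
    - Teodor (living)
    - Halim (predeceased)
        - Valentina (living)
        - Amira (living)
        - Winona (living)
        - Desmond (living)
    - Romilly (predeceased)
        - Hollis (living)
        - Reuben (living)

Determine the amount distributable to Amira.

Faisal first takes $30,000, leaving a balance of $4,200,000. Faisal then takes two-fifths of the balance ($1,680,000), for a total of $1,710,000. The remaining $2,520,000 passes to the descendants.
The descendants' portion ($2,520,000) is divided into 5 shares of $504,000: Niko, Tavita, and Teodor each take $504,000; Halim's $504,000 share passes to Halim's issue; Romilly's $504,000 share passes to Romilly's issue.
Halim's share ($504,000) is divided into 4 shares of $126,000: Valentina, Amira, Winona, and Desmond each take $126,000.
Romilly's share ($504,000) is divided into 2 shares of $252,000: Hollis and Reuben each take $252,000.

Amira receives $126,000.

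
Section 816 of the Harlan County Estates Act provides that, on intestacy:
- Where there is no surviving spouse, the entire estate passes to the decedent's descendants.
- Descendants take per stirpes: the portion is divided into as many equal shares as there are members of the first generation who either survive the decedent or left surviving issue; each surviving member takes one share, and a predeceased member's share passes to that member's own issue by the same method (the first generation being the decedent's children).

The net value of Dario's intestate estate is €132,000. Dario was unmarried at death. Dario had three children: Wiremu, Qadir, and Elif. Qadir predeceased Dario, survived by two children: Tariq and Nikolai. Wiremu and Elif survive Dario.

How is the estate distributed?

The entire €132,000 passes to the descendants.
That amount (€132,000) is divided into 3 shares of €44,000: Wiremu and Elif each take €44,000; Qadir's €44,000 share passes to Qadir's issue.
Qadir's share (€44,000) is divided into 2 shares of €22,000: Tariq and Nikolai each take €22,000.

Wiremu: €44,000; Tariq: €22,000; Nikolai: €22,000; Elif: €44,000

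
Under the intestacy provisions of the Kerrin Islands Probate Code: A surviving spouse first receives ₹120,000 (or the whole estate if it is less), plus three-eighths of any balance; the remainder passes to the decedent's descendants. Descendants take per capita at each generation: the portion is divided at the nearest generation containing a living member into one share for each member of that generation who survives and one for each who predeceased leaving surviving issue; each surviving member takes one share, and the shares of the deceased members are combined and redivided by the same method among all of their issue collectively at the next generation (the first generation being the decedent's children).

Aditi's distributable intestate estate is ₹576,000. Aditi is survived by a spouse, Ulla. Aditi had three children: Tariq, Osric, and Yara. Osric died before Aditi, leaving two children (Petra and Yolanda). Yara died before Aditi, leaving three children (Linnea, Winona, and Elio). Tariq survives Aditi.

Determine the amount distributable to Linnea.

Linnea receives ₹38,000.

Ulla first takes ₹120,000, leaving a balance of ₹456,000. Ulla then takes three-eighths of the balance (₹171,000), for a total of ₹291,000. The remaining ₹285,000 passes to the descendants.
The descendants' portion (₹285,000) is divided at the children's generation into 3 shares of ₹95,000. Tariq takes ₹95,000. The 2 shares of the deceased (Osric and Yara) are combined into a pool of ₹190,000.
That pool (₹190,000) is divided at the grandchildren's generation equally among Petra, Yolanda, Linnea, Winona, and Elio: ₹38,000 each.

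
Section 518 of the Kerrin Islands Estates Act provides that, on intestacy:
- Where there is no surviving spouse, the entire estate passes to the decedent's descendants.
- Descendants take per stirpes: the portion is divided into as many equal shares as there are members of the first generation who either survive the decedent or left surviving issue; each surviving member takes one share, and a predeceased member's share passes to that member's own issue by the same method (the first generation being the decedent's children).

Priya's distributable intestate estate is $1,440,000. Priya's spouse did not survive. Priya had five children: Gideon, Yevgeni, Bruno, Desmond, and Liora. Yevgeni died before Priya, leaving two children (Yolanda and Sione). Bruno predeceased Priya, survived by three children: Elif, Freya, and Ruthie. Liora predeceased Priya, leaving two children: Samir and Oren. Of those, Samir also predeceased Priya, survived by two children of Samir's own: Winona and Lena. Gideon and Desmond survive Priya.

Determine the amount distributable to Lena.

The entire $1,440,000 passes to the descendants.
That amount ($1,440,000) is divided into 5 shares of $288,000: Gideon and Desmond each take $288,000; Yevgeni's $288,000 share passes to Yevgeni's issue; Bruno's $288,000 share passes to Bruno's issue; Liora's $288,000 share passes to Liora's issue.
Yevgeni's share ($288,000) is divided into 2 shares of $144,000: Yolanda and Sione each take $144,000.
Bruno's share ($288,000) is divided into 3 shares of $96,000: Elif, Freya, and Ruthie each take $96,000.
Liora's share ($288,000) is divided into 2 shares of $144,000: Oren takes $144,000; Samir's $144,000 share passes to Samir's issue.
Samir's share ($144,000) is divided into 2 shares of $72,000: Winona and Lena each take $72,000.

Lena receives $72,000.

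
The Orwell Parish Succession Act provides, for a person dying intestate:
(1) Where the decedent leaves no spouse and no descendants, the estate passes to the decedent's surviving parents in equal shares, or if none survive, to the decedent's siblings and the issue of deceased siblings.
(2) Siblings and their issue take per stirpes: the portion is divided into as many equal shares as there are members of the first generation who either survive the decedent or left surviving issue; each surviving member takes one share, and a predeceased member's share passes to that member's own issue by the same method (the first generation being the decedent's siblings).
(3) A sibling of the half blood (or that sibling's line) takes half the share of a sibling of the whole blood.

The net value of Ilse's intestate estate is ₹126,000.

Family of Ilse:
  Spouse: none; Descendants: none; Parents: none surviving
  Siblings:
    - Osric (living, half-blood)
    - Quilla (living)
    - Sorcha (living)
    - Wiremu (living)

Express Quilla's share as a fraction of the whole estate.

The entire ₹126,000 passes to the siblings and their issue.
Counting each half-blood sibling's line as half a unit, there are 7/2 units in ₹126,000, so one unit is ₹36,000. Whole-blood lines (Quilla, Sorcha, and Wiremu) take ₹36,000 each; half-blood lines (Osric) take ₹18,000 each.

Quilla receives 2/7 of the estate.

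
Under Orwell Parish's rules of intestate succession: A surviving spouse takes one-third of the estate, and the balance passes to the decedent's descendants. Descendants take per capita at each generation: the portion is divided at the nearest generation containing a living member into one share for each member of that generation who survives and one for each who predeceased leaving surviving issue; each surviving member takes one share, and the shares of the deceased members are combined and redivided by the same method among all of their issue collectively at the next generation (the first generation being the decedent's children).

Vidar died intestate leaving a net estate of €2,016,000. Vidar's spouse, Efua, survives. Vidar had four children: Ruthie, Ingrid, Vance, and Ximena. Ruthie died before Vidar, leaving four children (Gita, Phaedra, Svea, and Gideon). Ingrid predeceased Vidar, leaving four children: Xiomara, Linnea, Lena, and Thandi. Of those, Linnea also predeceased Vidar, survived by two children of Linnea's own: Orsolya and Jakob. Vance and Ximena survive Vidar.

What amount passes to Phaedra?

Phaedra receives €84,000.

Efua takes one-third of €2,016,000 = €672,000. The remaining €1,344,000 passes to the descendants.
The descendants' portion (€1,344,000) is divided at the children's generation into 4 shares of €336,000. Vance and Ximena each take €336,000. The 2 shares of the deceased (Ruthie and Ingrid) are combined into a pool of €672,000.
That pool (€672,000) is divided at the grandchildren's generation into 8 shares of €84,000. Gita, Phaedra, Svea, Gideon, Xiomara, Lena, and Thandi each take €84,000. The remaining share for the deceased Linnea (€84,000) is carried to the next generation.
That pool (€84,000) is divided at the great-grandchildren's generation equally among Orsolya and Jakob: €42,000 each.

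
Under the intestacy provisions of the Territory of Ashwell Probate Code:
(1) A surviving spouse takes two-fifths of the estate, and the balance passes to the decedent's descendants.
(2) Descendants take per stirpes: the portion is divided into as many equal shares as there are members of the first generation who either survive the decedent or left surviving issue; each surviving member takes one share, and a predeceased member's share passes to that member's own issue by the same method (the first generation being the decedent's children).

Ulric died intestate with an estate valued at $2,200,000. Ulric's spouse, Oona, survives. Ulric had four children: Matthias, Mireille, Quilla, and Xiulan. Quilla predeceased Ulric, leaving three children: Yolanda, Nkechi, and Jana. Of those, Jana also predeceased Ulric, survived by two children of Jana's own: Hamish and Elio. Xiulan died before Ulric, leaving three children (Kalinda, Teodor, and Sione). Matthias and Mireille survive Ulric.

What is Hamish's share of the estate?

Hamish receives $55,000.

Oona takes two-fifths of $2,200,000 = $880,000. The remaining $1,320,000 passes to the descendants.
The descendants' portion ($1,320,000) is divided into 4 shares of $330,000: Matthias and Mireille each take $330,000; Quilla's $330,000 share passes to Quilla's issue; Xiulan's $330,000 share passes to Xiulan's issue.
Quilla's share ($330,000) is divided into 3 shares of $110,000: Yolanda and Nkechi each take $110,000; Jana's $110,000 share passes to Jana's issue.
Jana's share ($110,000) is divided into 2 shares of $55,000: Hamish and Elio each take $55,000.
Xiulan's share ($330,000) is divided into 3 shares of $110,000: Kalinda, Teodor, and Sione each take $110,000.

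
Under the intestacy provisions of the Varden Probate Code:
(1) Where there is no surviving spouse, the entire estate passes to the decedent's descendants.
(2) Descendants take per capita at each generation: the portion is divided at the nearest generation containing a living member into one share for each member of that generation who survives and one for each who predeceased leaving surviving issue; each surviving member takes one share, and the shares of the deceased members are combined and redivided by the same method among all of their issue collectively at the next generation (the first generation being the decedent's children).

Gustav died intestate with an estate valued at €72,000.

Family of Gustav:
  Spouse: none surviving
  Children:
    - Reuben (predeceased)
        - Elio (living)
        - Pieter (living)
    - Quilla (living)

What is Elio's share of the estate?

Elio receives €18,000.

The entire €72,000 passes to the descendants.
That amount (€72,000) is divided at the children's generation into 2 shares of €36,000. Quilla takes €36,000. The remaining share for the deceased Reuben (€36,000) is carried to the next generation.
That pool (€36,000) is divided at the grandchildren's generation equally among Elio and Pieter: €18,000 each.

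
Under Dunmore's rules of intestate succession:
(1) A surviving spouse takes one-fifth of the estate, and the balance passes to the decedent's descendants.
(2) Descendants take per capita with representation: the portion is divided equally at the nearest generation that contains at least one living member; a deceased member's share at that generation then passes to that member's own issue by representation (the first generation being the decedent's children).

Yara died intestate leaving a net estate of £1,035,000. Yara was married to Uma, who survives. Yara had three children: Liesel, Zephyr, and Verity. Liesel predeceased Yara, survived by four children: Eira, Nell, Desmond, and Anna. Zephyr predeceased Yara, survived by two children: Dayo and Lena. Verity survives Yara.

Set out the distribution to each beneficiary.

Uma: £207,000; Eira: £69,000; Nell: £69,000; Desmond: £69,000; Anna: £69,000; Dayo: £138,000; Lena: £138,000; Verity: £276,000

Uma takes one-fifth of £1,035,000 = £207,000. The remaining £828,000 passes to the descendants.
The descendants' portion (£828,000) is divided into 3 shares of £276,000: Verity takes £276,000; Liesel's £276,000 share passes to Liesel's issue; Zephyr's £276,000 share passes to Zephyr's issue.
Liesel's share (£276,000) is divided into 4 shares of £69,000: Eira, Nell, Desmond, and Anna each take £69,000.
Zephyr's share (£276,000) is divided into 2 shares of £138,000: Dayo and Lena each take £138,000.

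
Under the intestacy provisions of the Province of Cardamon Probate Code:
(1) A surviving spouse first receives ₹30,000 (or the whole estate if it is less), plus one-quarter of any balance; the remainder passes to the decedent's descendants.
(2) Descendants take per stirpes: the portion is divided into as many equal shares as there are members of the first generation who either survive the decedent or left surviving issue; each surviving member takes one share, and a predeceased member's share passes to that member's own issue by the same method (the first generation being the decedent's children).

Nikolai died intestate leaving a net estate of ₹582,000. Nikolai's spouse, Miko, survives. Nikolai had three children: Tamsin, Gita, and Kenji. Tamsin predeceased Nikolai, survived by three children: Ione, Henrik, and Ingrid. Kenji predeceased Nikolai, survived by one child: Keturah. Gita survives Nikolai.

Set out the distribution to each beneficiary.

Miko: ₹168,000; Ione: ₹46,000; Henrik: ₹46,000; Ingrid: ₹46,000; Gita: ₹138,000; Keturah: ₹138,000

Miko first takes ₹30,000, leaving a balance of ₹552,000. Miko then takes one-quarter of the balance (₹138,000), for a total of ₹168,000. The remaining ₹414,000 passes to the descendants.
The descendants' portion (₹414,000) is divided into 3 shares of ₹138,000: Gita takes ₹138,000; Tamsin's ₹138,000 share passes to Tamsin's issue; Kenji's ₹138,000 share passes to Kenji's issue.
Tamsin's share (₹138,000) is divided into 3 shares of ₹46,000: Ione, Henrik, and Ingrid each take ₹46,000.
Kenji's share (₹138,000) passes entirely to Keturah.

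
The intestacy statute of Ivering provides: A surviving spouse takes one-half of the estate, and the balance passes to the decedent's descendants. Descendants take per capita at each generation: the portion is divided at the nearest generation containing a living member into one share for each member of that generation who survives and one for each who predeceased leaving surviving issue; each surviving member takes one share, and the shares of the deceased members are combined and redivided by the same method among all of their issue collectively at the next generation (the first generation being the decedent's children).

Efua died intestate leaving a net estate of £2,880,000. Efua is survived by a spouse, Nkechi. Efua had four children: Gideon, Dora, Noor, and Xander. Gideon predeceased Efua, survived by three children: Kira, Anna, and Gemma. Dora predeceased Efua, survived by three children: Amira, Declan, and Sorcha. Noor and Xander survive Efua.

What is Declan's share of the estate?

Nkechi takes one-half of £2,880,000 = £1,440,000. The remaining £1,440,000 passes to the descendants.
The descendants' portion (£1,440,000) is divided at the children's generation into 4 shares of £360,000. Noor and Xander each take £360,000. The 2 shares of the deceased (Gideon and Dora) are combined into a pool of £720,000.
That pool (£720,000) is divided at the grandchildren's generation equally among Kira, Anna, Gemma, Amira, Declan, and Sorcha: £120,000 each.

Declan receives £120,000.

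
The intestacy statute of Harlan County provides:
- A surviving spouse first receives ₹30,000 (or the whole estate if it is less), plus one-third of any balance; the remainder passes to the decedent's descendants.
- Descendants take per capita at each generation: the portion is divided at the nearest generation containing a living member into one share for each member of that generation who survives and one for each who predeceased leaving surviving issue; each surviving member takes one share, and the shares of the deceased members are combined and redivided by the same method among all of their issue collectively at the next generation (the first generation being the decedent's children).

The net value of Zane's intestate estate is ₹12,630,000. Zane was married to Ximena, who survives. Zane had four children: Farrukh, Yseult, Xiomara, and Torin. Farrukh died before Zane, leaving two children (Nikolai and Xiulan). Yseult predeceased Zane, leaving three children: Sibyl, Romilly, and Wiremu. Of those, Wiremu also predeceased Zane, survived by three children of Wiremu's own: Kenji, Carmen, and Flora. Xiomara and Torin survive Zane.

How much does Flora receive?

Flora receives ₹280,000.

Ximena first takes ₹30,000, leaving a balance of ₹12,600,000. Ximena then takes one-third of the balance (₹4,200,000), for a total of ₹4,230,000. The remaining ₹8,400,000 passes to the descendants.
The descendants' portion (₹8,400,000) is divided at the children's generation into 4 shares of ₹2,100,000. Xiomara and Torin each take ₹2,100,000. The 2 shares of the deceased (Farrukh and Yseult) are combined into a pool of ₹4,200,000.
That pool (₹4,200,000) is divided at the grandchildren's generation into 5 shares of ₹840,000. Nikolai, Xiulan, Sibyl, and Romilly each take ₹840,000. The remaining share for the deceased Wiremu (₹840,000) is carried to the next generation.
That pool (₹840,000) is divided at the great-grandchildren's generation equally among Kenji, Carmen, and Flora: ₹280,000 each.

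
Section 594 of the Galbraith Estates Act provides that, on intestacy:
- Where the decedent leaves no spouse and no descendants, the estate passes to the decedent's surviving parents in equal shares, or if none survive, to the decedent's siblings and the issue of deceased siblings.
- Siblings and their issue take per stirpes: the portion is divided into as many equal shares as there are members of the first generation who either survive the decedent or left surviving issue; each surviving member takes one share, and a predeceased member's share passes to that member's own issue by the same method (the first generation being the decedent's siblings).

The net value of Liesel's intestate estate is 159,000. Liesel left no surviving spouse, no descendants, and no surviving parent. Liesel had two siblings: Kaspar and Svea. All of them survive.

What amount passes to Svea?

The entire 159,000 passes to the siblings and their issue.
That amount (159,000) is divided into 2 shares of 79,500: Kaspar and Svea each take 79,500.

Svea receives 79,500.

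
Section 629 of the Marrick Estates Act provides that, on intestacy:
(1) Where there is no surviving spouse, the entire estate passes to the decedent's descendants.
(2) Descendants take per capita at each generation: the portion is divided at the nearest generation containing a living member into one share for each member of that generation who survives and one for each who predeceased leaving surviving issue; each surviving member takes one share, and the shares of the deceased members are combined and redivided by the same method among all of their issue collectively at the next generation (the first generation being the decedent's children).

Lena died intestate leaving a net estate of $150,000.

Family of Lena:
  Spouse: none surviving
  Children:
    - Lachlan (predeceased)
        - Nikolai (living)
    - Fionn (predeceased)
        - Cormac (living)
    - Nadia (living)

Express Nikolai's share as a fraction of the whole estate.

Nikolai receives 1/3 of the estate.

The entire $150,000 passes to the descendants.
That amount ($150,000) is divided at the children's generation into 3 shares of $50,000. Nadia takes $50,000. The 2 shares of the deceased (Lachlan and Fionn) are combined into a pool of $100,000.
That pool ($100,000) is divided at the grandchildren's generation equally among Nikolai and Cormac: $50,000 each.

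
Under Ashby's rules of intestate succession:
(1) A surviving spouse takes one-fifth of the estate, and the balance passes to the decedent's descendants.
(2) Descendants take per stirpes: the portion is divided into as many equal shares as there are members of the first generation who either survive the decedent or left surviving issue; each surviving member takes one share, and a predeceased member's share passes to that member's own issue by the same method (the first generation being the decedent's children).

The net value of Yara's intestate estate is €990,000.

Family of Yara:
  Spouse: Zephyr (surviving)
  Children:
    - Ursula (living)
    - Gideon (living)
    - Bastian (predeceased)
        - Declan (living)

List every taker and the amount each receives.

Zephyr: €198,000; Ursula: €264,000; Gideon: €264,000; Declan: €264,000

Zephyr takes one-fifth of €990,000 = €198,000. The remaining €792,000 passes to the descendants.
The descendants' portion (€792,000) is divided into 3 shares of €264,000: Ursula and Gideon each take €264,000; Bastian's €264,000 share passes to Bastian's issue.
Bastian's share (€264,000) passes entirely to Declan.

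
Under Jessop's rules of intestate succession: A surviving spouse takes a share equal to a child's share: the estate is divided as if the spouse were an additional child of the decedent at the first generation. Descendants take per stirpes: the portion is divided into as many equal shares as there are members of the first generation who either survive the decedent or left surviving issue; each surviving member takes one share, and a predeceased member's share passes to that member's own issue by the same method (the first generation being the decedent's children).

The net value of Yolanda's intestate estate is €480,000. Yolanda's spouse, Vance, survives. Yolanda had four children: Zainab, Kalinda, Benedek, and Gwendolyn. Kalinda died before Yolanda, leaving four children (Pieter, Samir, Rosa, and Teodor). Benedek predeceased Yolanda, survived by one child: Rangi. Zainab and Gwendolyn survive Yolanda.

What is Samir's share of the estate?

The spouse counts as an additional share at the children's level, so there are 5 primary shares of €96,000. Vance takes one such share (€96,000).
The children's combined portion (€384,000) is divided into 4 shares of €96,000: Zainab and Gwendolyn each take €96,000; Kalinda's €96,000 share passes to Kalinda's issue; Benedek's €96,000 share passes to Benedek's issue.
Kalinda's share (€96,000) is divided into 4 shares of €24,000: Pieter, Samir, Rosa, and Teodor each take €24,000.
Benedek's share (€96,000) passes entirely to Rangi.

Samir receives €24,000.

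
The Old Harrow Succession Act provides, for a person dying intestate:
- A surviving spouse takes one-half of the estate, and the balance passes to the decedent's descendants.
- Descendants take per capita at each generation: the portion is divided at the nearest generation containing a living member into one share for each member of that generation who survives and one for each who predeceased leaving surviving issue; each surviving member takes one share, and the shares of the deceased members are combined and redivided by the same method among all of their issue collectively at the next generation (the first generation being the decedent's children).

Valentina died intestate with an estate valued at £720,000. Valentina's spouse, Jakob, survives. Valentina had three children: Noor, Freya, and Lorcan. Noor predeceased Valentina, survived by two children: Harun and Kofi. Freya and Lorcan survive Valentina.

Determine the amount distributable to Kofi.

Kofi receives £60,000.

Jakob takes one-half of £720,000 = £360,000. The remaining £360,000 passes to the descendants.
The descendants' portion (£360,000) is divided at the children's generation into 3 shares of £120,000. Freya and Lorcan each take £120,000. The remaining share for the deceased Noor (£120,000) is carried to the next generation.
That pool (£120,000) is divided at the grandchildren's generation equally among Harun and Kofi: £60,000 each.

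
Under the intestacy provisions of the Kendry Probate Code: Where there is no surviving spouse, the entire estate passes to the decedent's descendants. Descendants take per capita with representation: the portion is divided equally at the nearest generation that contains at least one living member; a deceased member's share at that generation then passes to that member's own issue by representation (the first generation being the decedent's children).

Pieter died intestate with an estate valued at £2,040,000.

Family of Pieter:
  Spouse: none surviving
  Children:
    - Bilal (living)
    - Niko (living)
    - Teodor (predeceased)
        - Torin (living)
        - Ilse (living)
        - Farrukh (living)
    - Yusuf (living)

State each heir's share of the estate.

Bilal: £510,000; Niko: £510,000; Torin: £170,000; Ilse: £170,000; Farrukh: £170,000; Yusuf: £510,000

The entire £2,040,000 passes to the descendants.
That amount (£2,040,000) is divided into 4 shares of £510,000: Bilal, Niko, and Yusuf each take £510,000; Teodor's £510,000 share passes to Teodor's issue.
Teodor's share (£510,000) is divided into 3 shares of £170,000: Torin, Ilse, and Farrukh each take £170,000.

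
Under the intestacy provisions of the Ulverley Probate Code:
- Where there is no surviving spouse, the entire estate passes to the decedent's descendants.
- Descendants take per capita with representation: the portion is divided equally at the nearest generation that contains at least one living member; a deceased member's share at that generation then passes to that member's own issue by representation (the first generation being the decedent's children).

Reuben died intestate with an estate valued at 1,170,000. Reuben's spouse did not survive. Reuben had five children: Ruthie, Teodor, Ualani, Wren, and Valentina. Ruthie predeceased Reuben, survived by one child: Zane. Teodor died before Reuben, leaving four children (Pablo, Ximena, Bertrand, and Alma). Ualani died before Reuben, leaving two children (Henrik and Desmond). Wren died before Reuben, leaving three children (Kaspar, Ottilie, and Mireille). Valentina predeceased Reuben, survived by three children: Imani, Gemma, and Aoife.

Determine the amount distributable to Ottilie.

The entire 1,170,000 passes to the descendants.
No child survives, so the initial division is made at the grandchildren's generation.
That amount (1,170,000) is divided into 13 shares of 90,000: Zane, Pablo, Ximena, Bertrand, Alma, Henrik, Desmond, Kaspar, Ottilie, Mireille, Imani, Gemma, and Aoife each take 90,000.

Ottilie receives 90,000.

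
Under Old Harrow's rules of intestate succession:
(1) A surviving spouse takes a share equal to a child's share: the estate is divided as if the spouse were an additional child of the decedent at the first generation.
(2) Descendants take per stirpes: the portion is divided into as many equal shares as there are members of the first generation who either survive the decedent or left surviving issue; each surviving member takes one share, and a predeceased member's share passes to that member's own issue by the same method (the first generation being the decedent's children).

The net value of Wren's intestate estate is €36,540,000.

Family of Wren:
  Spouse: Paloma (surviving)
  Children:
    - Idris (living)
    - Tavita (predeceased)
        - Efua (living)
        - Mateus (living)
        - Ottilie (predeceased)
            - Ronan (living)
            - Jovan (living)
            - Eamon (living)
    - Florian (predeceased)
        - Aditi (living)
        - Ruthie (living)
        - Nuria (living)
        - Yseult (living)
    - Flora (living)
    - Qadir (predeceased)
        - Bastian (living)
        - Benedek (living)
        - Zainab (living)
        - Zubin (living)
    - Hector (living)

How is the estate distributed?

The spouse counts as an additional share at the children's level, so there are 7 primary shares of €5,220,000. Paloma takes one such share (€5,220,000).
The children's combined portion (€31,320,000) is divided into 6 shares of €5,220,000: Idris, Flora, and Hector each take €5,220,000; Tavita's €5,220,000 share passes to Tavita's issue; Florian's €5,220,000 share passes to Florian's issue; Qadir's €5,220,000 share passes to Qadir's issue.
Tavita's share (€5,220,000) is divided into 3 shares of €1,740,000: Efua and Mateus each take €1,740,000; Ottilie's €1,740,000 share passes to Ottilie's issue.
Ottilie's share (€1,740,000) is divided into 3 shares of €580,000: Ronan, Jovan, and Eamon each take €580,000.
Florian's share (€5,220,000) is divided into 4 shares of €1,305,000: Aditi, Ruthie, Nuria, and Yseult each take €1,305,000.
Qadir's share (€5,220,000) is divided into 4 shares of €1,305,000: Bastian, Benedek, Zainab, and Zubin each take €1,305,000.

Paloma: €5,220,000; Idris: €5,220,000; Efua: €1,740,000; Mateus: €1,740,000; Ronan: €580,000; Jovan: €580,000; Eamon: €580,000; Aditi: €1,305,000; Ruthie: €1,305,000; Nuria: €1,305,000; Yseult: €1,305,000; Flora: €5,220,000; Bastian: €1,305,000; Benedek: €1,305,000; Zainab: €1,305,000; Zubin: €1,305,000; Hector: €5,220,000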